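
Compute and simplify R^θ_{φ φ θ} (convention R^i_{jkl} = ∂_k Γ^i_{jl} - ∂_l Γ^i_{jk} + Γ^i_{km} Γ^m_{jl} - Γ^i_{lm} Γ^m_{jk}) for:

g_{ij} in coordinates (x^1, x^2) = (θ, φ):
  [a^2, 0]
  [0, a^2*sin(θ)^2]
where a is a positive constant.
Non-zero Christoffel symbols (Γ^k_{ij} = Γ^k_{ji}):
Γ^θ_{φ φ} = -sin(2*θ)/2
Γ^φ_{θ φ} = 1/tan(θ)
R^θ_{φ φ θ} = ∂_φ Γ^θ_{φ θ} - ∂_θ Γ^θ_{φ φ} + Γ^θ_{φ m} Γ^m_{φ θ} - Γ^θ_{θ m} Γ^m_{φ φ}
  = (0) - (-cos(2*θ)) + (-cos(θ)^2) - (0) = -sin(θ)^2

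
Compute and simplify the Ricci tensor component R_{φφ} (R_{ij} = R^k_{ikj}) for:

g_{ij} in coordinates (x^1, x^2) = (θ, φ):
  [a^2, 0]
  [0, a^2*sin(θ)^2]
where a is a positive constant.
Non-zero Christoffel symbols (Γ^k_{ij} = Γ^k_{ji}):
Γ^θ_{φ φ} = -sin(2*θ)/2
Γ^φ_{θ φ} = 1/tan(θ)
R^θ_{φ θ φ} = ∂_θ Γ^θ_{φ φ} - ∂_φ Γ^θ_{φ θ} + Γ^θ_{θ m} Γ^m_{φ φ} - Γ^θ_{φ m} Γ^m_{φ θ}
  = (-cos(2*θ)) - (0) + (0) - (-cos(θ)^2) = sin(θ)^2
R^φ_{φ φ φ} = 0 (a repeated index in an antisymmetric pair)
R_{φφ} = R^θ_{φ θ φ} + R^φ_{φ φ φ} = (sin(θ)^2) + (0) = sin(θ)^2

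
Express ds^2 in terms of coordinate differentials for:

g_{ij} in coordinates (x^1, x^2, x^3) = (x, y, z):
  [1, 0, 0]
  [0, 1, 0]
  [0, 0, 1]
ds^2 = g_{ij} dx^i dx^j; only the non-zero components contribute.
ds^2 = dx^2 + dy^2 + dz^2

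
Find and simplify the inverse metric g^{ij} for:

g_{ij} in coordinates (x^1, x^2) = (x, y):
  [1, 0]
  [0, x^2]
The metric is diagonal, so g^{ij} is diagonal with entries 1/g_{ii}: diag(1, 1/(x^2)).
g^{ij}:
  [1, 0]
  [0, 1/x^2]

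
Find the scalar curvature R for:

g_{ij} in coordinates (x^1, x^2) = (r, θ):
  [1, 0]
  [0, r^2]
Non-zero Christoffel symbols (Γ^k_{ij} = Γ^k_{ji}):
Γ^r_{θ θ} = -r
Γ^θ_{r θ} = 1/r
Ricci tensor (R_{ij} = R^k_{ikj}): R_{rr} = 0, R_{rθ} = 0, R_{θθ} = 0
Inverse metric: g^{rr} = 1, g^{θθ} = 1/r^2
R = g^{ij} R_{ij} = (1)(0) + (1/r^2)(0) = 0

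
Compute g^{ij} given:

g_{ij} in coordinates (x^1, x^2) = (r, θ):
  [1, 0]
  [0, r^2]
The metric is diagonal, so g^{ij} is diagonal with entries 1/g_{ii}: diag(1, 1/(r^2)).
g^{ij}:
  [1, 0]
  [0, 1/r^2]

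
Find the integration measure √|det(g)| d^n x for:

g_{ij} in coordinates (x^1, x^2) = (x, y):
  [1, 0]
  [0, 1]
det(g) = 1
√|det(g)| = 1
Volume element: dV = 1 dx dy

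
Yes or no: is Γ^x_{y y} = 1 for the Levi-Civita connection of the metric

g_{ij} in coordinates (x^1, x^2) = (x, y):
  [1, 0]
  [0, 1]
Γ^x_{y y} = (1/2) g^{xx} (∂_y g_{xy} + ∂_y g_{xy} - ∂_x g_{yy}) = (1/2)(1)((0) + (0) - (0)) = 0
This differs from the proposed value 1.
No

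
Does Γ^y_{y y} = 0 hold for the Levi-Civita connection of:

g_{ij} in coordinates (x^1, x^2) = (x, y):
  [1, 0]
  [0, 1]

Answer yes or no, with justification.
Γ^y_{y y} = (1/2) g^{yy} (∂_y g_{yy} + ∂_y g_{yy} - ∂_y g_{yy}) = (1/2)(1)((0) + (0) - (0)) = 0
This equals the proposed value 0.
Yes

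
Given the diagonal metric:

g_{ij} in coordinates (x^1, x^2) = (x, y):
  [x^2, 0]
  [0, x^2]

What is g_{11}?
With x^1 = x, x^2 = y, g_{11} = g_{xx} is the row-1, column-1 entry of the matrix.
g_{11} = x^2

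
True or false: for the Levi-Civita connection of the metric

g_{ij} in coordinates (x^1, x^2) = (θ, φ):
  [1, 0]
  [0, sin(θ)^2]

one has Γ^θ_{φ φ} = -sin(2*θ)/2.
Γ^θ_{φ φ} = (1/2) g^{θθ} (∂_φ g_{θφ} + ∂_φ g_{θφ} - ∂_θ g_{φφ}) = (1/2)(1)((0) + (0) - (sin(2*θ))) = -sin(2*θ)/2
This equals the proposed value -sin(2*θ)/2.
True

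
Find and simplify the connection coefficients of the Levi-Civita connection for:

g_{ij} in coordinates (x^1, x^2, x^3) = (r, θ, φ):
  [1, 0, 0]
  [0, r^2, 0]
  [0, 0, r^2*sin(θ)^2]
Using Γ^k_{ij} = (1/2) g^{km} (∂_i g_{mj} + ∂_j g_{mi} - ∂_m g_{ij}); the metric is diagonal, so only the m = k term contributes.
Non-zero symbols (using the symmetry Γ^k_{ij} = Γ^k_{ji}):
Γ^r_{θ θ} = (1/2) g^{rr} (∂_θ g_{rθ} + ∂_θ g_{rθ} - ∂_r g_{θθ}) = (1/2)(1)((0) + (0) - (2*r)) = -r
Γ^r_{φ φ} = (1/2) g^{rr} (∂_φ g_{rφ} + ∂_φ g_{rφ} - ∂_r g_{φφ}) = (1/2)(1)((0) + (0) - (2*r*sin(θ)^2)) = -r*sin(θ)^2
Γ^θ_{r θ} = (1/2) g^{θθ} (∂_r g_{θθ} + ∂_θ g_{θr} - ∂_θ g_{rθ}) = (1/2)(1/r^2)((2*r) + (0) - (0)) = 1/r
Γ^θ_{φ φ} = (1/2) g^{θθ} (∂_φ g_{θφ} + ∂_φ g_{θφ} - ∂_θ g_{φφ}) = (1/2)(1/r^2)((0) + (0) - (r^2*sin(2*θ))) = -sin(2*θ)/2
Γ^φ_{r φ} = (1/2) g^{φφ} (∂_r g_{φφ} + ∂_φ g_{φr} - ∂_φ g_{rφ}) = (1/2)(1/(r^2*sin(θ)^2))((2*r*sin(θ)^2) + (0) - (0)) = 1/r
Γ^φ_{θ φ} = (1/2) g^{φφ} (∂_θ g_{φφ} + ∂_φ g_{φθ} - ∂_φ g_{θφ}) = (1/2)(1/(r^2*sin(θ)^2))((r^2*sin(2*θ)) + (0) - (0)) = 1/tan(θ)
All other Christoffel symbols are zero.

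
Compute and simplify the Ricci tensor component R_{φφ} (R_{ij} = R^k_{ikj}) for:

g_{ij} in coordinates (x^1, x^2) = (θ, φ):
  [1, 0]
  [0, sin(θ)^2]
Non-zero Christoffel symbols (Γ^k_{ij} = Γ^k_{ji}):
Γ^θ_{φ φ} = -sin(2*θ)/2
Γ^φ_{θ φ} = 1/tan(θ)
R^θ_{φ θ φ} = ∂_θ Γ^θ_{φ φ} - ∂_φ Γ^θ_{φ θ} + Γ^θ_{θ m} Γ^m_{φ φ} - Γ^θ_{φ m} Γ^m_{φ θ}
  = (-cos(2*θ)) - (0) + (0) - (-cos(θ)^2) = sin(θ)^2
R^φ_{φ φ φ} = 0 (a repeated index in an antisymmetric pair)
R_{φφ} = R^θ_{φ θ φ} + R^φ_{φ φ φ} = (sin(θ)^2) + (0) = sin(θ)^2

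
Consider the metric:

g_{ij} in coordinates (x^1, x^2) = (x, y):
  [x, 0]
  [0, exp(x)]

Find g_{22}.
With x^1 = x, x^2 = y, g_{22} = g_{yy} is the row-2, column-2 entry of the matrix.
g_{22} = exp(x)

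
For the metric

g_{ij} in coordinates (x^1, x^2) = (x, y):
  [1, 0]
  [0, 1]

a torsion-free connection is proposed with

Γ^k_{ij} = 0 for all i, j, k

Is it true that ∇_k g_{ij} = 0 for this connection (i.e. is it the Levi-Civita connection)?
Using ∇_k g_{ij} = ∂_k g_{ij} - Γ^m_{ki} g_{mj} - Γ^m_{kj} g_{im}:
e.g. ∇_y g_{xx} = (0) - (0) - (0) = 0
Every component ∇_k g_{ij} vanishes: the connection is metric compatible.
Yes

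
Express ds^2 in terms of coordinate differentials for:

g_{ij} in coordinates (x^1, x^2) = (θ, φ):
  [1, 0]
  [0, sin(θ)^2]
ds^2 = g_{ij} dx^i dx^j; only the non-zero components contribute.
ds^2 = dθ^2 + sin(θ)^2 dφ^2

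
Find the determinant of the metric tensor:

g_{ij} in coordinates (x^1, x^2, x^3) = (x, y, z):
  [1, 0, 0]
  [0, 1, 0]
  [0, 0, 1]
Diagonal metric: det(g) = g_{11}·g_{22}·g_{33}
= (1)·(1)·(1)
det(g) = 1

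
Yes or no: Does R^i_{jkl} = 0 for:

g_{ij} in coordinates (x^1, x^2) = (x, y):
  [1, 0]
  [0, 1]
All metric components are constant, so every Christoffel symbol vanishes and R^i_{jkl} = 0.
Yes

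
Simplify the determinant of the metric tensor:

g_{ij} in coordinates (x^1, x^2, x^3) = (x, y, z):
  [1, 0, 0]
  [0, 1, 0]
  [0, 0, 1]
Diagonal metric: det(g) = g_{11}·g_{22}·g_{33}
= (1)·(1)·(1)
det(g) = 1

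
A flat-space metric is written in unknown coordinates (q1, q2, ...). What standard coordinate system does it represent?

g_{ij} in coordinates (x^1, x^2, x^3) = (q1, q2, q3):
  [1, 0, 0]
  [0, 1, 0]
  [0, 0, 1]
All components are constant and the metric is the identity, i.e. orthonormal rectilinear coordinates.
Cartesian (3D) coordinates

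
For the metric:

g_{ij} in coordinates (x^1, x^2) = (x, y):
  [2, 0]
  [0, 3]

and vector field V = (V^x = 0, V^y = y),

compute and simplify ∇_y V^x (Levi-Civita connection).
All Christoffel symbols are zero.
∇_y V^x = ∂_y V^x + Γ^x_{y j} V^j
  = (0) + (0)(0) + (0)(y)
  = 0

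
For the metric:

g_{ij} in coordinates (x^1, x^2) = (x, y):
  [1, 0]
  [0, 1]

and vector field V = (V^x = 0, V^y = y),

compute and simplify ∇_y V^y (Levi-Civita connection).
All Christoffel symbols are zero.
∇_y V^y = ∂_y V^y + Γ^y_{y j} V^j
  = (1) + (0)(0) + (0)(y)
  = 1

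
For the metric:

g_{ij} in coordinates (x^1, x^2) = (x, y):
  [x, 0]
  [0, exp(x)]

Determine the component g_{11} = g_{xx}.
With x^1 = x, x^2 = y, g_{11} = g_{xx} is the row-1, column-1 entry of the matrix.
g_{11} = x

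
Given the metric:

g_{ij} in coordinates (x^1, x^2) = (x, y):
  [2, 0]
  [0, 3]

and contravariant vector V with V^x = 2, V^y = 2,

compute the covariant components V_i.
V_i = g_{ij} V^j:
V_x = (2)(2) + (0)(2) = 4
V_y = (0)(2) + (3)(2) = 6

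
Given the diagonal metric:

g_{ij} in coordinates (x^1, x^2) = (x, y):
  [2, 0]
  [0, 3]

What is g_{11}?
With x^1 = x, x^2 = y, g_{11} = g_{xx} is the row-1, column-1 entry of the matrix.
g_{11} = 2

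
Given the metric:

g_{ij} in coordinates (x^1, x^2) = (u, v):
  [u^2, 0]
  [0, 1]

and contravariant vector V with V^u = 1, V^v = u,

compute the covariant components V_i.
V_i = g_{ij} V^j:
V_u = (u^2)(1) + (0)(u) = u^2
V_v = (0)(1) + (1)(u) = u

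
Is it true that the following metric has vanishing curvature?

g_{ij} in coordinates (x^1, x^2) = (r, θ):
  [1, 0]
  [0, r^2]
Non-zero Christoffel symbols:
Γ^r_{θ θ} = -r
Γ^θ_{r θ} = 1/r
Ricci tensor: R_{rr} = 0, R_{rθ} = 0, R_{θθ} = 0
All R_{ij} vanish; in 2 dimensions the Riemann tensor is fully determined by the Ricci tensor, so R^i_{jkl} = 0: the metric is flat (curvilinear coordinates on flat space).
Yes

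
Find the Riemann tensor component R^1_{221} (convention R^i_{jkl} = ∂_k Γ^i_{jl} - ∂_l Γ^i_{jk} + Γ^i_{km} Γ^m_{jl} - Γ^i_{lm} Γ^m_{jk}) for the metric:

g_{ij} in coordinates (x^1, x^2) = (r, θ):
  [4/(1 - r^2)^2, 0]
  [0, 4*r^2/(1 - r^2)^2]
Non-zero Christoffel symbols (Γ^k_{ij} = Γ^k_{ji}):
Γ^r_{r r} = 2*r/(1 - r^2)
Γ^r_{θ θ} = (r^3 + r)/(r^2 - 1)
Γ^θ_{r θ} = (-r^2 - 1)/(r^3 - r)
R^r_{θ θ r} = ∂_θ Γ^r_{θ r} - ∂_r Γ^r_{θ θ} + Γ^r_{θ m} Γ^m_{θ r} - Γ^r_{r m} Γ^m_{θ θ}
  = (0) - ((r^4 - 4*r^2 - 1)/(r^2 - 1)^2) + (-(r^2 + 1)^2/(r^2 - 1)^2) - (-2*r^2*(r^2 + 1)/(r^2 - 1)^2) = 4*r^2/(r^2 - 1)^2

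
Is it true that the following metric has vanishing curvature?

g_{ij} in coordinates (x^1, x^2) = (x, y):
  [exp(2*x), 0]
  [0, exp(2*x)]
Non-zero Christoffel symbols:
Γ^x_{x x} = 1
Γ^x_{y y} = -1
Γ^y_{x y} = 1
Ricci tensor: R_{xx} = 0, R_{xy} = 0, R_{yy} = 0
All R_{ij} vanish; in 2 dimensions the Riemann tensor is fully determined by the Ricci tensor, so R^i_{jkl} = 0: the metric is flat (curvilinear coordinates on flat space).
Yes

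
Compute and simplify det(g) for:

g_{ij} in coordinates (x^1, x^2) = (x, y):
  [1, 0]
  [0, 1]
For a 2×2 metric: det(g) = g_{11}·g_{22} - g_{12}·g_{21}
= (1)·(1) - (0)·(0)
= 1 - 0
det(g) = 1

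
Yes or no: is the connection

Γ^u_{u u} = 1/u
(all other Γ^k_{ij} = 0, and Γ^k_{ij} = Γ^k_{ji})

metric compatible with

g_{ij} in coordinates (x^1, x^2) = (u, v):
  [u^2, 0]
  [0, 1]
Using ∇_k g_{ij} = ∂_k g_{ij} - Γ^m_{ki} g_{mj} - Γ^m_{kj} g_{im}:
e.g. ∇_u g_{uu} = (2*u) - (u) - (u) = 0
Every component ∇_k g_{ij} vanishes: the connection is metric compatible.
Yes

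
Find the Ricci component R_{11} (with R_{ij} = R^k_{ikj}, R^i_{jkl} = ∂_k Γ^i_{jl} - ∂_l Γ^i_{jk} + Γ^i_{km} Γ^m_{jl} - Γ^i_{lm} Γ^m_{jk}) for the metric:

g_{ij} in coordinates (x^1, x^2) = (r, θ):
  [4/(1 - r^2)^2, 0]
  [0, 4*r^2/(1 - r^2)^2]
Non-zero Christoffel symbols (Γ^k_{ij} = Γ^k_{ji}):
Γ^r_{r r} = 2*r/(1 - r^2)
Γ^r_{θ θ} = (r^3 + r)/(r^2 - 1)
Γ^θ_{r θ} = (-r^2 - 1)/(r^3 - r)
R^r_{r r r} = 0 (a repeated index in an antisymmetric pair)
R^θ_{r θ r} = ∂_θ Γ^θ_{r r} - ∂_r Γ^θ_{r θ} + Γ^θ_{θ m} Γ^m_{r r} - Γ^θ_{r m} Γ^m_{r θ}
  = (0) - ((r^4 + 4*r^2 - 1)/(r^3 - r)^2) + (2*(r^2 + 1)/(r^2 - 1)^2) - ((r^2 + 1)^2/(r^3 - r)^2) = -4/(r^2 - 1)^2
R_{rr} = R^r_{r r r} + R^θ_{r θ r} = (0) + (-4/(r^2 - 1)^2) = -4/(r^2 - 1)^2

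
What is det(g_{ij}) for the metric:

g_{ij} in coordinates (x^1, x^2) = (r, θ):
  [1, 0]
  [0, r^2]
For a 2×2 metric: det(g) = g_{11}·g_{22} - g_{12}·g_{21}
= (1)·(r^2) - (0)·(0)
= r^2 - 0
det(g) = r^2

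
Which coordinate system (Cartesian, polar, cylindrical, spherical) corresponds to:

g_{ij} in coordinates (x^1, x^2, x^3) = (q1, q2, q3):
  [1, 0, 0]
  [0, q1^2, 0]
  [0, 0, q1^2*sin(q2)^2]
The line element ds^2 = dq1^2 + q1^2 dq2^2 + q1^2 sin(q2)^2 dq3^2 is dr^2 + r^2 dθ^2 + r^2 sin(θ)^2 dφ^2 with q1 = r, q2 = θ, q3 = φ.
spherical coordinates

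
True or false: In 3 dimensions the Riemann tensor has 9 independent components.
n^2(n^2-1)/12 = 9·8/12 = 6 independent components for n = 3.
False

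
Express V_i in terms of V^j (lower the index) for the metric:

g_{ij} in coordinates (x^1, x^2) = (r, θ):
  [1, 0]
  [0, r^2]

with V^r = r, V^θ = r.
V_i = g_{ij} V^j:
V_r = (1)(r) + (0)(r) = r
V_θ = (0)(r) + (r^2)(r) = r^3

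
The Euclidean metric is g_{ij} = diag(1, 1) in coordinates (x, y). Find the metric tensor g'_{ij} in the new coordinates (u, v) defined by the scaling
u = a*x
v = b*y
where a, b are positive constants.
Invert the transformation: x = u/a, y = v/b
g'_{ij} = (∂x^k/∂x'^i)(∂x^l/∂x'^j) g_{kl}; with g_{kl} = δ_{kl} this is Σ_k (∂x^k/∂x'^i)(∂x^k/∂x'^j).
Jacobian: ∂x/∂u = 1/a, ∂x/∂v = 0, ∂y/∂u = 0, ∂y/∂v = 1/b
g'_{uu} = (1/a)(1/a) + (0)(0) = 1/a^2
g'_{uv} = (1/a)(0) + (0)(1/b) = 0
g'_{vv} = (0)(0) + (1/b)(1/b) = 1/b^2
g'_{ij} = diag(1/a^2, 1/b^2)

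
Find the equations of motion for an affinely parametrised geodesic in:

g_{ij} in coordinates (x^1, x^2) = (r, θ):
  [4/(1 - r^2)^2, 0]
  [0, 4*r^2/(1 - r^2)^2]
Geodesic equation: d^2x^k/dλ^2 + Γ^k_{ij} (dx^i/dλ)(dx^j/dλ) = 0.
Non-zero Christoffel symbols:
Γ^r_{r r} = 2*r/(1 - r^2)
Γ^r_{θ θ} = (r^3 + r)/(r^2 - 1)
Γ^θ_{r θ} = (-r^2 - 1)/(r^3 - r)
Substituting (the symmetric pair Γ^k_{ij}, Γ^k_{ji} combines into a factor 2):
d^2r/dλ^2 + (2*r/(1 - r^2)) (dr/dλ)^2 + ((r^3 + r)/(r^2 - 1)) (dθ/dλ)^2 = 0
d^2θ/dλ^2 + ((-2*r^2 - 2)/(r^3 - r)) (dr/dλ)(dθ/dλ) = 0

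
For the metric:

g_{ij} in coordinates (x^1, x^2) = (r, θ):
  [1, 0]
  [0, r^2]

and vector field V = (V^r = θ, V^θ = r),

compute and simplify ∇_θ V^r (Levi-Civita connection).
Non-zero Christoffel symbols:
Γ^r_{θ θ} = -r
Γ^θ_{r θ} = 1/r
∇_θ V^r = ∂_θ V^r + Γ^r_{θ j} V^j
  = (1) + (0)(θ) + (-r)(r)
  = 1 - r^2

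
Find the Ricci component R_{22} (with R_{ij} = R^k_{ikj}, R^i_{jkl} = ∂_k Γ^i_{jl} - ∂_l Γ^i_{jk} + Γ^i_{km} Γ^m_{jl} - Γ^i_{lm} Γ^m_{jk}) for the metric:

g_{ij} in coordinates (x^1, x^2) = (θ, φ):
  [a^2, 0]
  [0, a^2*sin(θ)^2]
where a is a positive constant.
Non-zero Christoffel symbols (Γ^k_{ij} = Γ^k_{ji}):
Γ^θ_{φ φ} = -sin(2*θ)/2
Γ^φ_{θ φ} = 1/tan(θ)
R^θ_{φ θ φ} = ∂_θ Γ^θ_{φ φ} - ∂_φ Γ^θ_{φ θ} + Γ^θ_{θ m} Γ^m_{φ φ} - Γ^θ_{φ m} Γ^m_{φ θ}
  = (-cos(2*θ)) - (0) + (0) - (-cos(θ)^2) = sin(θ)^2
R^φ_{φ φ φ} = 0 (a repeated index in an antisymmetric pair)
R_{φφ} = R^θ_{φ θ φ} + R^φ_{φ φ φ} = (sin(θ)^2) + (0) = sin(θ)^2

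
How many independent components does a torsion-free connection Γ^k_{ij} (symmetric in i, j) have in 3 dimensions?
Γ^k_{ij} has n choices for the upper index and n(n+1)/2 independent symmetric lower index pairs.
Total = 3 × 3×4/2 = 3 × 6 = 18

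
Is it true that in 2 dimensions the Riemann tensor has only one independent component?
The number of independent components is n^2(n^2-1)/12 = 4·3/12 = 1 for n = 2 (e.g. R_{1212}).
Yes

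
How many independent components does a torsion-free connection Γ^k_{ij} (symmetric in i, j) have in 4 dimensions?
Γ^k_{ij} has n choices for the upper index and n(n+1)/2 independent symmetric lower index pairs.
Total = 4 × 4×5/2 = 4 × 10 = 40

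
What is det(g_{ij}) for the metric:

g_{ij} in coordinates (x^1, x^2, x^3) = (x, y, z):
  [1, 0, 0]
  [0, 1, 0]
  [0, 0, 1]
Diagonal metric: det(g) = g_{11}·g_{22}·g_{33}
= (1)·(1)·(1)
det(g) = 1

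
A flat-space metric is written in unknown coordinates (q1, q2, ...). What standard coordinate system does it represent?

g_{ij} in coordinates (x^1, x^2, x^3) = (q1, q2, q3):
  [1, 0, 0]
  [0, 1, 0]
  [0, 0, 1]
All components are constant and the metric is the identity, i.e. orthonormal rectilinear coordinates.
Cartesian (3D) coordinates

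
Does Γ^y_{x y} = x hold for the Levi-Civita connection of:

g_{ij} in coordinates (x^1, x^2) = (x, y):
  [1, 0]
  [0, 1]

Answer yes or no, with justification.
Γ^y_{x y} = (1/2) g^{yy} (∂_x g_{yy} + ∂_y g_{yx} - ∂_y g_{xy}) = (1/2)(1)((0) + (0) - (0)) = 0
This differs from the proposed value x.
No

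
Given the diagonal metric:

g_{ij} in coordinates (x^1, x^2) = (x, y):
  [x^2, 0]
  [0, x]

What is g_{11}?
With x^1 = x, x^2 = y, g_{11} = g_{xx} is the row-1, column-1 entry of the matrix.
g_{11} = x^2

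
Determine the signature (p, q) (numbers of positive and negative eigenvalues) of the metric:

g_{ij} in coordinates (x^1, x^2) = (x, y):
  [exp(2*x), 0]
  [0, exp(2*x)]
The metric is diagonal, so its eigenvalues are the diagonal entries: exp(2*x), exp(2*x) (at a generic point, where coordinate-dependent entries are positive).
2 positive, 0 negative.
(2, 0) - Riemannian (positive definite)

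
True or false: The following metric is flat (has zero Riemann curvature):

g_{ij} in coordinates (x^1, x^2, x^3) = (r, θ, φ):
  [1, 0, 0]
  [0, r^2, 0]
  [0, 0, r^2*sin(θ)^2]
Non-zero Christoffel symbols:
Γ^r_{θ θ} = -r
Γ^r_{φ φ} = -r*sin(θ)^2
Γ^θ_{r θ} = 1/r
Γ^θ_{φ φ} = -sin(2*θ)/2
Γ^φ_{r φ} = 1/r
Γ^φ_{θ φ} = 1/tan(θ)
Ricci tensor: R_{rr} = 0, R_{rθ} = 0, R_{rφ} = 0, R_{θθ} = 0, R_{θφ} = 0, R_{φφ} = 0
All R_{ij} vanish; in 3 dimensions the Riemann tensor is fully determined by the Ricci tensor, so R^i_{jkl} = 0: the metric is flat (curvilinear coordinates on flat space).
True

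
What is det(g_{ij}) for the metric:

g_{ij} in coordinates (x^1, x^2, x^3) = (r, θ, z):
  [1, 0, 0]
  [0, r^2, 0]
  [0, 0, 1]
Diagonal metric: det(g) = g_{11}·g_{22}·g_{33}
= (1)·(r^2)·(1)
det(g) = r^2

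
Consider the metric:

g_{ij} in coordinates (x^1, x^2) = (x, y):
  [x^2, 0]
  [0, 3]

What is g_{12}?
With x^1 = x, x^2 = y, g_{12} = g_{xy} is the row-1, column-2 entry of the matrix.
g_{12} = 0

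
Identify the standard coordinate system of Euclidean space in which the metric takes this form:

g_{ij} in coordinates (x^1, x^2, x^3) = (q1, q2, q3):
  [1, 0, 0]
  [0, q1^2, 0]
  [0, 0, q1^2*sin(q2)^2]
The line element ds^2 = dq1^2 + q1^2 dq2^2 + q1^2 sin(q2)^2 dq3^2 is dr^2 + r^2 dθ^2 + r^2 sin(θ)^2 dφ^2 with q1 = r, q2 = θ, q3 = φ.
spherical coordinates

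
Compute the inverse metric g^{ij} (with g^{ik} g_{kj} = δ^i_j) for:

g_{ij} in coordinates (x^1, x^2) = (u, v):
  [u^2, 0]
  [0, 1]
The metric is diagonal, so g^{ij} is diagonal with entries 1/g_{ii}: diag(1/(u^2), 1).
g^{ij}:
  [1/u^2, 0]
  [0, 1]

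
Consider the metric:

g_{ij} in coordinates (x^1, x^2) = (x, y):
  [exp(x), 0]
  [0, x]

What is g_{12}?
With x^1 = x, x^2 = y, g_{12} = g_{xy} is the row-1, column-2 entry of the matrix.
g_{12} = 0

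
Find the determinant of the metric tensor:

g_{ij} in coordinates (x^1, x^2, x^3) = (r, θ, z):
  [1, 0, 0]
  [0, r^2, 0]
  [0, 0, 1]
Diagonal metric: det(g) = g_{11}·g_{22}·g_{33}
= (1)·(r^2)·(1)
det(g) = r^2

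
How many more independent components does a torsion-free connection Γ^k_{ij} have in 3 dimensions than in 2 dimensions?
Independent components in n dimensions: n × n(n+1)/2 = n^2(n+1)/2.
3D: 3 × 6 = 18
2D: 2 × 3 = 6
Difference = 18 - 6 = 12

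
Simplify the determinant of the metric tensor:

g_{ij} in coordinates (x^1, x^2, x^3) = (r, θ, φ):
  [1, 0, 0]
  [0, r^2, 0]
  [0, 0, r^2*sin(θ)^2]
Diagonal metric: det(g) = g_{11}·g_{22}·g_{33}
= (1)·(r^2)·(r^2*sin(θ)^2)
det(g) = r^4*sin(θ)^2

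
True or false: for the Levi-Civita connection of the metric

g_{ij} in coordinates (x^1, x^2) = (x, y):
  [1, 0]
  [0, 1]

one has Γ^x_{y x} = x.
Γ^x_{y x} = (1/2) g^{xx} (∂_y g_{xx} + ∂_x g_{xy} - ∂_x g_{yx}) = (1/2)(1)((0) + (0) - (0)) = 0
This differs from the proposed value x.
False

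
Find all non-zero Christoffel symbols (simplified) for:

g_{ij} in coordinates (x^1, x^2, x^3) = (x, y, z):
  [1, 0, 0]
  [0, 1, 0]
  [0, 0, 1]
Using Γ^k_{ij} = (1/2) g^{km} (∂_i g_{mj} + ∂_j g_{mi} - ∂_m g_{ij}); the metric is diagonal, so only the m = k term contributes.
Every metric component is constant, so all ∂_m g_{ij} = 0 and every Christoffel symbol vanishes.
All Christoffel symbols are zero.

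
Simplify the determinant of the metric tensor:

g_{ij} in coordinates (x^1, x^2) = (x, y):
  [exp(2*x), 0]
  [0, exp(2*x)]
For a 2×2 metric: det(g) = g_{11}·g_{22} - g_{12}·g_{21}
= (exp(2*x))·(exp(2*x)) - (0)·(0)
= exp(4*x) - 0
det(g) = exp(4*x)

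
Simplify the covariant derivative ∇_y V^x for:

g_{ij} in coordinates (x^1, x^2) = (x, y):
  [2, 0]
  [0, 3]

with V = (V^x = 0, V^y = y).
All Christoffel symbols are zero.
∇_y V^x = ∂_y V^x + Γ^x_{y j} V^j
  = (0) + (0)(0) + (0)(y)
  = 0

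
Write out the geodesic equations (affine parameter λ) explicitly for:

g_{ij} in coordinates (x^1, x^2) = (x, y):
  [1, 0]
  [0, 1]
Geodesic equation: d^2x^k/dλ^2 + Γ^k_{ij} (dx^i/dλ)(dx^j/dλ) = 0.
All Christoffel symbols vanish, so the geodesics are straight lines:
d^2x/dλ^2 = 0
d^2y/dλ^2 = 0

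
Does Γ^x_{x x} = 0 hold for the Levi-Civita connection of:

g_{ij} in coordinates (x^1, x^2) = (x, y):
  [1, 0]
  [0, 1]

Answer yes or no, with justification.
Γ^x_{x x} = (1/2) g^{xx} (∂_x g_{xx} + ∂_x g_{xx} - ∂_x g_{xx}) = (1/2)(1)((0) + (0) - (0)) = 0
This equals the proposed value 0.
Yes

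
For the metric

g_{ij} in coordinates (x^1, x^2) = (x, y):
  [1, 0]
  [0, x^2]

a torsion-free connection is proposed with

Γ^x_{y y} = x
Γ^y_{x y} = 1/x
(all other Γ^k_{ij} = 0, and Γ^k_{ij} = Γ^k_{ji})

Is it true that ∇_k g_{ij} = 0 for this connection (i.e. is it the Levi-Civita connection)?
Using ∇_k g_{ij} = ∂_k g_{ij} - Γ^m_{ki} g_{mj} - Γ^m_{kj} g_{im}:
∇_y g_{xy} = (0) - (x) - (x) = -2*x ≠ 0
So the connection is not metric compatible (it is not the Levi-Civita connection).
No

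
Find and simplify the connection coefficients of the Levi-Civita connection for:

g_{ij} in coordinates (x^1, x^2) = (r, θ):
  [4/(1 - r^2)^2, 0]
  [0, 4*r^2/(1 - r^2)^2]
Using Γ^k_{ij} = (1/2) g^{km} (∂_i g_{mj} + ∂_j g_{mi} - ∂_m g_{ij}); the metric is diagonal, so only the m = k term contributes.
Non-zero symbols (using the symmetry Γ^k_{ij} = Γ^k_{ji}):
Γ^r_{r r} = (1/2) g^{rr} (∂_r g_{rr} + ∂_r g_{rr} - ∂_r g_{rr}) = (1/2)((1 - r^2)^2/4)((16*r/(1 - r^2)^3) + (16*r/(1 - r^2)^3) - (16*r/(1 - r^2)^3)) = 2*r/(1 - r^2)
Γ^r_{θ θ} = (1/2) g^{rr} (∂_θ g_{rθ} + ∂_θ g_{rθ} - ∂_r g_{θθ}) = (1/2)((1 - r^2)^2/4)((0) + (0) - (-8*(r^3 + r)/(r^2 - 1)^3)) = (r^3 + r)/(r^2 - 1)
Γ^θ_{r θ} = (1/2) g^{θθ} (∂_r g_{θθ} + ∂_θ g_{θr} - ∂_θ g_{rθ}) = (1/2)((1 - r^2)^2/(4*r^2))((-8*(r^3 + r)/(r^2 - 1)^3) + (0) - (0)) = (-r^2 - 1)/(r^3 - r)
All other Christoffel symbols are zero.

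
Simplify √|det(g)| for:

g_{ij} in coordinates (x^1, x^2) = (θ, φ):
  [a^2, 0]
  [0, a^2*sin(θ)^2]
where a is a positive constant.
det(g) = a^4*sin(θ)^2
√|det(g)| = a^2*sin(θ) (taking 0 < θ < π so that |sin(θ)| = sin(θ))
Volume element: dV = a^2*sin(θ) dθ dφ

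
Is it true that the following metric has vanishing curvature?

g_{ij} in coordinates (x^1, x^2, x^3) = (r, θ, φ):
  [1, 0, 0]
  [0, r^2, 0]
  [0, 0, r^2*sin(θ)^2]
Non-zero Christoffel symbols:
Γ^r_{θ θ} = -r
Γ^r_{φ φ} = -r*sin(θ)^2
Γ^θ_{r θ} = 1/r
Γ^θ_{φ φ} = -sin(2*θ)/2
Γ^φ_{r φ} = 1/r
Γ^φ_{θ φ} = 1/tan(θ)
Ricci tensor: R_{rr} = 0, R_{rθ} = 0, R_{rφ} = 0, R_{θθ} = 0, R_{θφ} = 0, R_{φφ} = 0
All R_{ij} vanish; in 3 dimensions the Riemann tensor is fully determined by the Ricci tensor, so R^i_{jkl} = 0: the metric is flat (curvilinear coordinates on flat space).
Yes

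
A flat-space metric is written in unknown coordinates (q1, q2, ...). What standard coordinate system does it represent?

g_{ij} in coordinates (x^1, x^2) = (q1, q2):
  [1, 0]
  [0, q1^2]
The line element ds^2 = dq1^2 + q1^2 dq2^2 is dr^2 + r^2 dθ^2 with q1 = r, q2 = θ.
polar coordinates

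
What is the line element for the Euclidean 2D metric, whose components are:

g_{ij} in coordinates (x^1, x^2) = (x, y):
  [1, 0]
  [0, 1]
ds^2 = g_{ij} dx^i dx^j; only the non-zero components contribute.
ds^2 = dx^2 + dy^2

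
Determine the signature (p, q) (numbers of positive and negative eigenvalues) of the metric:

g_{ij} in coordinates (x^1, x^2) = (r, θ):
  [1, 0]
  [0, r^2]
The metric is diagonal, so its eigenvalues are the diagonal entries: 1, r^2 (at a generic point, where coordinate-dependent entries are positive).
2 positive, 0 negative.
(2, 0) - Riemannian (positive definite)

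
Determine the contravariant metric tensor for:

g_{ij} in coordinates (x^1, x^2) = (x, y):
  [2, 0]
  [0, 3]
The metric is diagonal, so g^{ij} is diagonal with entries 1/g_{ii}: diag(1/2, 1/3).
g^{ij}:
  [1/2, 0]
  [0, 1/3]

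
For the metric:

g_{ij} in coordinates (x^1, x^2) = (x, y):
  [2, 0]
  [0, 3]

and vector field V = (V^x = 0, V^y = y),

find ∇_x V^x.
All Christoffel symbols are zero.
∇_x V^x = ∂_x V^x + Γ^x_{x j} V^j
  = (0) + (0)(0) + (0)(y)
  = 0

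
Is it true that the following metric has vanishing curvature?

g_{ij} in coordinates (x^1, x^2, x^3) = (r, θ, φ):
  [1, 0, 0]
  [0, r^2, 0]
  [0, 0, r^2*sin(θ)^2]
Non-zero Christoffel symbols:
Γ^r_{θ θ} = -r
Γ^r_{φ φ} = -r*sin(θ)^2
Γ^θ_{r θ} = 1/r
Γ^θ_{φ φ} = -sin(2*θ)/2
Γ^φ_{r φ} = 1/r
Γ^φ_{θ φ} = 1/tan(θ)
Ricci tensor: R_{rr} = 0, R_{rθ} = 0, R_{rφ} = 0, R_{θθ} = 0, R_{θφ} = 0, R_{φφ} = 0
All R_{ij} vanish; in 3 dimensions the Riemann tensor is fully determined by the Ricci tensor, so R^i_{jkl} = 0: the metric is flat (curvilinear coordinates on flat space).
Yes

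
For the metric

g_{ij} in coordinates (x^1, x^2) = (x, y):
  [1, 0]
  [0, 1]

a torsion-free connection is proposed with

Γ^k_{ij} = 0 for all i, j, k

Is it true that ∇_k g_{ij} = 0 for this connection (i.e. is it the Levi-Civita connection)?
Using ∇_k g_{ij} = ∂_k g_{ij} - Γ^m_{ki} g_{mj} - Γ^m_{kj} g_{im}:
e.g. ∇_x g_{yy} = (0) - (0) - (0) = 0
Every component ∇_k g_{ij} vanishes: the connection is metric compatible.
Yes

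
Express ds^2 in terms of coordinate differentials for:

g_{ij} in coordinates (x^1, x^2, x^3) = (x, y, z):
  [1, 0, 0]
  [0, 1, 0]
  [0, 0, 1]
ds^2 = g_{ij} dx^i dx^j; only the non-zero components contribute.
ds^2 = dx^2 + dy^2 + dz^2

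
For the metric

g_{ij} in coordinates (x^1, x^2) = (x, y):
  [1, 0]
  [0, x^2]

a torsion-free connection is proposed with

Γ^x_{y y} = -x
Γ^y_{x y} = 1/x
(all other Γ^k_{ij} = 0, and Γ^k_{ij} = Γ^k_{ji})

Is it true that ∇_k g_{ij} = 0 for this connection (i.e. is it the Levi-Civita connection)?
Using ∇_k g_{ij} = ∂_k g_{ij} - Γ^m_{ki} g_{mj} - Γ^m_{kj} g_{im}:
e.g. ∇_x g_{yy} = (2*x) - (x) - (x) = 0
Every component ∇_k g_{ij} vanishes: the connection is metric compatible.
Yes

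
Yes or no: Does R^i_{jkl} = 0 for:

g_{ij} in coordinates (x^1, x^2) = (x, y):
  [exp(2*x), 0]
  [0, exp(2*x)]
Non-zero Christoffel symbols:
Γ^x_{x x} = 1
Γ^x_{y y} = -1
Γ^y_{x y} = 1
Ricci tensor: R_{xx} = 0, R_{xy} = 0, R_{yy} = 0
All R_{ij} vanish; in 2 dimensions the Riemann tensor is fully determined by the Ricci tensor, so R^i_{jkl} = 0: the metric is flat (curvilinear coordinates on flat space).
Yes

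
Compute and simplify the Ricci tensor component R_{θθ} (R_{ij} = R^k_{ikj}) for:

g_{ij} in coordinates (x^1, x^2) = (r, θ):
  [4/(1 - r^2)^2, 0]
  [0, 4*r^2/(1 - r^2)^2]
Non-zero Christoffel symbols (Γ^k_{ij} = Γ^k_{ji}):
Γ^r_{r r} = 2*r/(1 - r^2)
Γ^r_{θ θ} = (r^3 + r)/(r^2 - 1)
Γ^θ_{r θ} = (-r^2 - 1)/(r^3 - r)
R^r_{θ r θ} = ∂_r Γ^r_{θ θ} - ∂_θ Γ^r_{θ r} + Γ^r_{r m} Γ^m_{θ θ} - Γ^r_{θ m} Γ^m_{θ r}
  = ((r^4 - 4*r^2 - 1)/(r^2 - 1)^2) - (0) + (-2*r^2*(r^2 + 1)/(r^2 - 1)^2) - (-(r^2 + 1)^2/(r^2 - 1)^2) = -4*r^2/(r^2 - 1)^2
R^θ_{θ θ θ} = 0 (a repeated index in an antisymmetric pair)
R_{θθ} = R^r_{θ r θ} + R^θ_{θ θ θ} = (-4*r^2/(r^2 - 1)^2) + (0) = -4*r^2/(r^2 - 1)^2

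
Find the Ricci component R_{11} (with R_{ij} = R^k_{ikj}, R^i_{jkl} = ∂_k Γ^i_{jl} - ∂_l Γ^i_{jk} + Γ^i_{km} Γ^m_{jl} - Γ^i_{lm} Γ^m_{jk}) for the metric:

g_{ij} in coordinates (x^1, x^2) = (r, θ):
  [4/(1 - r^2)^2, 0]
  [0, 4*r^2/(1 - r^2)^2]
Non-zero Christoffel symbols (Γ^k_{ij} = Γ^k_{ji}):
Γ^r_{r r} = 2*r/(1 - r^2)
Γ^r_{θ θ} = (r^3 + r)/(r^2 - 1)
Γ^θ_{r θ} = (-r^2 - 1)/(r^3 - r)
R^r_{r r r} = 0 (a repeated index in an antisymmetric pair)
R^θ_{r θ r} = ∂_θ Γ^θ_{r r} - ∂_r Γ^θ_{r θ} + Γ^θ_{θ m} Γ^m_{r r} - Γ^θ_{r m} Γ^m_{r θ}
  = (0) - ((r^4 + 4*r^2 - 1)/(r^3 - r)^2) + (2*(r^2 + 1)/(r^2 - 1)^2) - ((r^2 + 1)^2/(r^3 - r)^2) = -4/(r^2 - 1)^2
R_{rr} = R^r_{r r r} + R^θ_{r θ r} = (0) + (-4/(r^2 - 1)^2) = -4/(r^2 - 1)^2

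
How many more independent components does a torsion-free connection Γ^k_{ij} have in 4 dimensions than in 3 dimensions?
Independent components in n dimensions: n × n(n+1)/2 = n^2(n+1)/2.
4D: 4 × 10 = 40
3D: 3 × 6 = 18
Difference = 40 - 18 = 22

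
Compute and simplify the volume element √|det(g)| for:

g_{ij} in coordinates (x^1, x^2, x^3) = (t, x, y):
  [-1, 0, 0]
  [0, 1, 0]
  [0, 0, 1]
det(g) = -1
√|det(g)| = 1
Volume element: dV = 1 dt dx dy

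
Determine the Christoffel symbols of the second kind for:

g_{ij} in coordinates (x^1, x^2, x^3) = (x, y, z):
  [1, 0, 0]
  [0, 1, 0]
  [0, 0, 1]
Using Γ^k_{ij} = (1/2) g^{km} (∂_i g_{mj} + ∂_j g_{mi} - ∂_m g_{ij}); the metric is diagonal, so only the m = k term contributes.
Every metric component is constant, so all ∂_m g_{ij} = 0 and every Christoffel symbol vanishes.
All Christoffel symbols are zero.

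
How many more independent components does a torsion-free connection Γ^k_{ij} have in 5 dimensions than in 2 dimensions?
Independent components in n dimensions: n × n(n+1)/2 = n^2(n+1)/2.
5D: 5 × 15 = 75
2D: 2 × 3 = 6
Difference = 75 - 6 = 69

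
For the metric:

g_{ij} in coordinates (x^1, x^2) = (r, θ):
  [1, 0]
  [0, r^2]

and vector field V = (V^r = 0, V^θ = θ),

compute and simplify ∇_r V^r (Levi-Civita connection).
Non-zero Christoffel symbols:
Γ^r_{θ θ} = -r
Γ^θ_{r θ} = 1/r
∇_r V^r = ∂_r V^r + Γ^r_{r j} V^j
  = (0) + (0)(0) + (0)(θ)
  = 0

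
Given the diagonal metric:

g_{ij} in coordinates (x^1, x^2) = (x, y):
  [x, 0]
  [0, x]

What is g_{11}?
With x^1 = x, x^2 = y, g_{11} = g_{xx} is the row-1, column-1 entry of the matrix.
g_{11} = x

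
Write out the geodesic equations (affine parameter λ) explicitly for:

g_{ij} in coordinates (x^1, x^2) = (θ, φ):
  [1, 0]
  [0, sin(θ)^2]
Geodesic equation: d^2x^k/dλ^2 + Γ^k_{ij} (dx^i/dλ)(dx^j/dλ) = 0.
Non-zero Christoffel symbols:
Γ^θ_{φ φ} = -sin(2*θ)/2
Γ^φ_{θ φ} = 1/tan(θ)
Substituting (the symmetric pair Γ^k_{ij}, Γ^k_{ji} combines into a factor 2):
d^2θ/dλ^2 - (sin(2*θ)/2) (dφ/dλ)^2 = 0
d^2φ/dλ^2 + (2/tan(θ)) (dθ/dλ)(dφ/dλ) = 0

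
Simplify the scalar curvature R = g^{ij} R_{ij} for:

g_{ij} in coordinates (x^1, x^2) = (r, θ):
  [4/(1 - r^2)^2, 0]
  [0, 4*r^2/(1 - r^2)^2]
Non-zero Christoffel symbols (Γ^k_{ij} = Γ^k_{ji}):
Γ^r_{r r} = 2*r/(1 - r^2)
Γ^r_{θ θ} = (r^3 + r)/(r^2 - 1)
Γ^θ_{r θ} = (-r^2 - 1)/(r^3 - r)
Ricci tensor (R_{ij} = R^k_{ikj}): R_{rr} = -4/(r^2 - 1)^2, R_{rθ} = 0, R_{θθ} = -4*r^2/(r^2 - 1)^2
Inverse metric: g^{rr} = (1 - r^2)^2/4, g^{θθ} = (1 - r^2)^2/(4*r^2)
R = g^{ij} R_{ij} = ((1 - r^2)^2/4)(-4/(r^2 - 1)^2) + ((1 - r^2)^2/(4*r^2))(-4*r^2/(r^2 - 1)^2) = -2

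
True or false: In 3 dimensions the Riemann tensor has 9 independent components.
n^2(n^2-1)/12 = 9·8/12 = 6 independent components for n = 3.
False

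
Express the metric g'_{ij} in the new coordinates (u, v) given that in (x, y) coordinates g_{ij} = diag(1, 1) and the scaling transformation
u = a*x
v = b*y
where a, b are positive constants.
Invert the transformation: x = u/a, y = v/b
g'_{ij} = (∂x^k/∂x'^i)(∂x^l/∂x'^j) g_{kl}; with g_{kl} = δ_{kl} this is Σ_k (∂x^k/∂x'^i)(∂x^k/∂x'^j).
Jacobian: ∂x/∂u = 1/a, ∂x/∂v = 0, ∂y/∂u = 0, ∂y/∂v = 1/b
g'_{uu} = (1/a)(1/a) + (0)(0) = 1/a^2
g'_{uv} = (1/a)(0) + (0)(1/b) = 0
g'_{vv} = (0)(0) + (1/b)(1/b) = 1/b^2
g'_{ij} = diag(1/a^2, 1/b^2)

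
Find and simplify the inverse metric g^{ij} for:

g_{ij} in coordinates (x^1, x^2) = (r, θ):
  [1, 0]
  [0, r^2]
The metric is diagonal, so g^{ij} is diagonal with entries 1/g_{ii}: diag(1, 1/(r^2)).
g^{ij}:
  [1, 0]
  [0, 1/r^2]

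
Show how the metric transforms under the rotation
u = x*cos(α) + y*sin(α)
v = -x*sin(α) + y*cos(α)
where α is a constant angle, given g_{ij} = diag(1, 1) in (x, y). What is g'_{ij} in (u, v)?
Invert the transformation: x = u*cos(α) - v*sin(α), y = u*sin(α) + v*cos(α)
g'_{ij} = (∂x^k/∂x'^i)(∂x^l/∂x'^j) g_{kl}; with g_{kl} = δ_{kl} this is Σ_k (∂x^k/∂x'^i)(∂x^k/∂x'^j).
Jacobian: ∂x/∂u = cos(α), ∂x/∂v = -sin(α), ∂y/∂u = sin(α), ∂y/∂v = cos(α)
g'_{uu} = (cos(α))(cos(α)) + (sin(α))(sin(α)) = 1
g'_{uv} = (cos(α))(-sin(α)) + (sin(α))(cos(α)) = 0
g'_{vv} = (-sin(α))(-sin(α)) + (cos(α))(cos(α)) = 1
g'_{ij} = diag(1, 1)
The Euclidean metric is invariant under rotations.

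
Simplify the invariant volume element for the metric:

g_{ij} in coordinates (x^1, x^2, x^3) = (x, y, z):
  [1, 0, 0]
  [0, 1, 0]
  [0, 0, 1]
det(g) = 1
√|det(g)| = 1
Volume element: dV = 1 dx dy dz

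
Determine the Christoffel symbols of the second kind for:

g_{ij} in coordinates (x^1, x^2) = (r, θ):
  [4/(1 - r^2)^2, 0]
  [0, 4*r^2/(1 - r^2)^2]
Using Γ^k_{ij} = (1/2) g^{km} (∂_i g_{mj} + ∂_j g_{mi} - ∂_m g_{ij}); the metric is diagonal, so only the m = k term contributes.
Non-zero symbols (using the symmetry Γ^k_{ij} = Γ^k_{ji}):
Γ^r_{r r} = (1/2) g^{rr} (∂_r g_{rr} + ∂_r g_{rr} - ∂_r g_{rr}) = (1/2)((1 - r^2)^2/4)((16*r/(1 - r^2)^3) + (16*r/(1 - r^2)^3) - (16*r/(1 - r^2)^3)) = 2*r/(1 - r^2)
Γ^r_{θ θ} = (1/2) g^{rr} (∂_θ g_{rθ} + ∂_θ g_{rθ} - ∂_r g_{θθ}) = (1/2)((1 - r^2)^2/4)((0) + (0) - (-8*(r^3 + r)/(r^2 - 1)^3)) = (r^3 + r)/(r^2 - 1)
Γ^θ_{r θ} = (1/2) g^{θθ} (∂_r g_{θθ} + ∂_θ g_{θr} - ∂_θ g_{rθ}) = (1/2)((1 - r^2)^2/(4*r^2))((-8*(r^3 + r)/(r^2 - 1)^3) + (0) - (0)) = (-r^2 - 1)/(r^3 - r)
All other Christoffel symbols are zero.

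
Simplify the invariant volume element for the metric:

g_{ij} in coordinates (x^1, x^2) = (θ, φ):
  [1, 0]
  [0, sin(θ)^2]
det(g) = sin(θ)^2
√|det(g)| = sin(θ) (taking 0 < θ < π so that |sin(θ)| = sin(θ))
Volume element: dV = sin(θ) dθ dφ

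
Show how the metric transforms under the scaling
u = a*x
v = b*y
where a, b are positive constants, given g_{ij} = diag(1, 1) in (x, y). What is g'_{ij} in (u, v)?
Invert the transformation: x = u/a, y = v/b
g'_{ij} = (∂x^k/∂x'^i)(∂x^l/∂x'^j) g_{kl}; with g_{kl} = δ_{kl} this is Σ_k (∂x^k/∂x'^i)(∂x^k/∂x'^j).
Jacobian: ∂x/∂u = 1/a, ∂x/∂v = 0, ∂y/∂u = 0, ∂y/∂v = 1/b
g'_{uu} = (1/a)(1/a) + (0)(0) = 1/a^2
g'_{uv} = (1/a)(0) + (0)(1/b) = 0
g'_{vv} = (0)(0) + (1/b)(1/b) = 1/b^2
g'_{ij} = diag(1/a^2, 1/b^2)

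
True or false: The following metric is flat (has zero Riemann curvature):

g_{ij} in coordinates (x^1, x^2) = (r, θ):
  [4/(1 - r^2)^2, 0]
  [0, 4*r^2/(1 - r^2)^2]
Non-zero Christoffel symbols:
Γ^r_{r r} = 2*r/(1 - r^2)
Γ^r_{θ θ} = (r^3 + r)/(r^2 - 1)
Γ^θ_{r θ} = (-r^2 - 1)/(r^3 - r)
Ricci tensor: R_{rr} = -4/(r^2 - 1)^2, R_{rθ} = 0, R_{θθ} = -4*r^2/(r^2 - 1)^2
The Ricci tensor is non-zero, so the Riemann tensor is non-zero: not flat.
False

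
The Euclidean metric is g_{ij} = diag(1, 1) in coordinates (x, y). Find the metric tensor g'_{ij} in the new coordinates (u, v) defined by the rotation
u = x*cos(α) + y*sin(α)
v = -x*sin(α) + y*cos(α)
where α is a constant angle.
Invert the transformation: x = u*cos(α) - v*sin(α), y = u*sin(α) + v*cos(α)
g'_{ij} = (∂x^k/∂x'^i)(∂x^l/∂x'^j) g_{kl}; with g_{kl} = δ_{kl} this is Σ_k (∂x^k/∂x'^i)(∂x^k/∂x'^j).
Jacobian: ∂x/∂u = cos(α), ∂x/∂v = -sin(α), ∂y/∂u = sin(α), ∂y/∂v = cos(α)
g'_{uu} = (cos(α))(cos(α)) + (sin(α))(sin(α)) = 1
g'_{uv} = (cos(α))(-sin(α)) + (sin(α))(cos(α)) = 0
g'_{vv} = (-sin(α))(-sin(α)) + (cos(α))(cos(α)) = 1
g'_{ij} = diag(1, 1)
The Euclidean metric is invariant under rotations.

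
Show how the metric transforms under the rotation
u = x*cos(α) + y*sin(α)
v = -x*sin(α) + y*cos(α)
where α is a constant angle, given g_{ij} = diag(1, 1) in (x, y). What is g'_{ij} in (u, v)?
Invert the transformation: x = u*cos(α) - v*sin(α), y = u*sin(α) + v*cos(α)
g'_{ij} = (∂x^k/∂x'^i)(∂x^l/∂x'^j) g_{kl}; with g_{kl} = δ_{kl} this is Σ_k (∂x^k/∂x'^i)(∂x^k/∂x'^j).
Jacobian: ∂x/∂u = cos(α), ∂x/∂v = -sin(α), ∂y/∂u = sin(α), ∂y/∂v = cos(α)
g'_{uu} = (cos(α))(cos(α)) + (sin(α))(sin(α)) = 1
g'_{uv} = (cos(α))(-sin(α)) + (sin(α))(cos(α)) = 0
g'_{vv} = (-sin(α))(-sin(α)) + (cos(α))(cos(α)) = 1
g'_{ij} = diag(1, 1)
The Euclidean metric is invariant under rotations.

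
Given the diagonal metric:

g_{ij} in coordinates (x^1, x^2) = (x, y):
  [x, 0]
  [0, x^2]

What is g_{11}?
With x^1 = x, x^2 = y, g_{11} = g_{xx} is the row-1, column-1 entry of the matrix.
g_{11} = x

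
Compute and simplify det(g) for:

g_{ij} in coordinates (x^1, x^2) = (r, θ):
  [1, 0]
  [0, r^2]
For a 2×2 metric: det(g) = g_{11}·g_{22} - g_{12}·g_{21}
= (1)·(r^2) - (0)·(0)
= r^2 - 0
det(g) = r^2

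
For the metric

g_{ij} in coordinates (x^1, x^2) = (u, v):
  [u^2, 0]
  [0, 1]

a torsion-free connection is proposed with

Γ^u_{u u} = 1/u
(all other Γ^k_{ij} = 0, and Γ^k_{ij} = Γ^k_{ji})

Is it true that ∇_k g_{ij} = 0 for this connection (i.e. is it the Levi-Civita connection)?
Using ∇_k g_{ij} = ∂_k g_{ij} - Γ^m_{ki} g_{mj} - Γ^m_{kj} g_{im}:
e.g. ∇_u g_{uu} = (2*u) - (u) - (u) = 0
Every component ∇_k g_{ij} vanishes: the connection is metric compatible.
Yes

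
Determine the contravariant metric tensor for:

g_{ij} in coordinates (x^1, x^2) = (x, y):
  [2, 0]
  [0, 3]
The metric is diagonal, so g^{ij} is diagonal with entries 1/g_{ii}: diag(1/2, 1/3).
g^{ij}:
  [1/2, 0]
  [0, 1/3]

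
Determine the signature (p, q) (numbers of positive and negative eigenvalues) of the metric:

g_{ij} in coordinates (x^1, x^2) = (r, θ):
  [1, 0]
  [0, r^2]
The metric is diagonal, so its eigenvalues are the diagonal entries: 1, r^2 (at a generic point, where coordinate-dependent entries are positive).
2 positive, 0 negative.
(2, 0) - Riemannian (positive definite)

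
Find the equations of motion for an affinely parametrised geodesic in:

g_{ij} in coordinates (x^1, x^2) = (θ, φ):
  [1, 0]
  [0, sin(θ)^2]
Geodesic equation: d^2x^k/dλ^2 + Γ^k_{ij} (dx^i/dλ)(dx^j/dλ) = 0.
Non-zero Christoffel symbols:
Γ^θ_{φ φ} = -sin(2*θ)/2
Γ^φ_{θ φ} = 1/tan(θ)
Substituting (the symmetric pair Γ^k_{ij}, Γ^k_{ji} combines into a factor 2):
d^2θ/dλ^2 - (sin(2*θ)/2) (dφ/dλ)^2 = 0
d^2φ/dλ^2 + (2/tan(θ)) (dθ/dλ)(dφ/dλ) = 0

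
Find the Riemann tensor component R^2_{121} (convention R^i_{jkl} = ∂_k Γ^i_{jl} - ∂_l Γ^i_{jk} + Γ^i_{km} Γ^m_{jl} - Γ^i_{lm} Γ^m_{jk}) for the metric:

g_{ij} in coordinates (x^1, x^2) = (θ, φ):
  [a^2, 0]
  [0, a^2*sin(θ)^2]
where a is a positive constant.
Non-zero Christoffel symbols (Γ^k_{ij} = Γ^k_{ji}):
Γ^θ_{φ φ} = -sin(2*θ)/2
Γ^φ_{θ φ} = 1/tan(θ)
R^φ_{θ φ θ} = ∂_φ Γ^φ_{θ θ} - ∂_θ Γ^φ_{θ φ} + Γ^φ_{φ m} Γ^m_{θ θ} - Γ^φ_{θ m} Γ^m_{θ φ}
  = (0) - (-1/sin(θ)^2) + (0) - (1/tan(θ)^2) = 1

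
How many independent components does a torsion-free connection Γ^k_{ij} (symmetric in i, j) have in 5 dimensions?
Γ^k_{ij} has n choices for the upper index and n(n+1)/2 independent symmetric lower index pairs.
Total = 5 × 5×6/2 = 5 × 15 = 75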